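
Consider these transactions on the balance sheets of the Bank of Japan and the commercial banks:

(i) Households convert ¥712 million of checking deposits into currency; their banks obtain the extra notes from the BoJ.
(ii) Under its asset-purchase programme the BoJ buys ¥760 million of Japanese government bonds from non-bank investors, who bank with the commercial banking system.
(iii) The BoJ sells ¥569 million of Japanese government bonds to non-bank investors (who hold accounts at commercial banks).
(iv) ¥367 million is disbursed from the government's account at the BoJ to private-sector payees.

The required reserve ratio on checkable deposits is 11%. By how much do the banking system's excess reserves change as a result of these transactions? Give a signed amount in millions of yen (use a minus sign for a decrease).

-¥137.06 million

Currency withdrawal ¥712 million: reserves −¥712M, deposits −¥712M.
Asset purchase (from non-banks) ¥760 million: reserves +¥760M, deposits +¥760M.
Asset sale (to non-banks) ¥569 million: reserves −¥569M, deposits −¥569M.
Government spending ¥367 million: reserves +¥367M, deposits +¥367M.
Totals: Δreserves = −¥154M, Δdeposits = −¥154M.
Δrequired reserves = 11% × −¥154M = −¥16.94M.
Δexcess reserves = Δreserves − Δrequired = −¥154M − (−¥16.94M) = -¥137.06 million.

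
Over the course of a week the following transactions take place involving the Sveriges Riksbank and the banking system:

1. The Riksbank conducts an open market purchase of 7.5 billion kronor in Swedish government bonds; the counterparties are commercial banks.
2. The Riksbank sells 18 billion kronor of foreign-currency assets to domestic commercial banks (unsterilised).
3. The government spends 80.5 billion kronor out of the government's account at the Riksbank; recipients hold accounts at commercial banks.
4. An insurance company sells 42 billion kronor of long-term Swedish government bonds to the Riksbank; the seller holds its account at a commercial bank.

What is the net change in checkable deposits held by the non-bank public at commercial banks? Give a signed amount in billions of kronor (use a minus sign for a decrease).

OMO purchase (from banks) 7.5 billion kronor: the counterparty is a bank, so public deposits are unchanged → 0.
FX sale 18 billion kronor: the counterparty is a bank, so public deposits are unchanged → 0.
Government spending 80.5 billion kronor: non-bank counterparties' bank balances rise → +80.5B.
Asset purchase (from non-banks) 42 billion kronor: non-bank counterparties' bank balances rise → +42B.
Net: 0 + 0 + 80.5 + 42 = +122.5 billion.

+122.5 billion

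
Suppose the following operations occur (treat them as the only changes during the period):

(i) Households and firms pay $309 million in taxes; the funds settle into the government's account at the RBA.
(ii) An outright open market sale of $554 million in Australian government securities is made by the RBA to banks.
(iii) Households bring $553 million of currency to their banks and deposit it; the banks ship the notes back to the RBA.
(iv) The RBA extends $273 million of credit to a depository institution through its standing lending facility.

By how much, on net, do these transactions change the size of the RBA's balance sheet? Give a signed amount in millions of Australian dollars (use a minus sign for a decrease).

-$281 million

RBA balance sheet:
  Assets:      Securities −$554M, Loans to banks +$273M
  Liabilities: Bank reserves −$37M, Currency in circulation −$553M, Government deposits +$309M
Commercial banking system:
  Assets:      Reserves at CB −$37M, Securities +$554M
  Liabilities: Checkable deposits +$244M, Borrowings from CB +$273M
Change in total RBA assets = -$281 million.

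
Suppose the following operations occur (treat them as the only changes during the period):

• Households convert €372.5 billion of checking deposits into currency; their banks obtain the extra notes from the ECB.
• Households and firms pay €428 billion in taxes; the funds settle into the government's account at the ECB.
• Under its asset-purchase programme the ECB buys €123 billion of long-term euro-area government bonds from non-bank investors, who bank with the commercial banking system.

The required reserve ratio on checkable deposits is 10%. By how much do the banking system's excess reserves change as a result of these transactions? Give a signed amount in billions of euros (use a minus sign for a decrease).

Currency withdrawal €372.5 billion: reserves −€372.5B, deposits −€372.5B.
Government account inflow €428 billion: reserves −€428B, deposits −€428B.
Asset purchase (from non-banks) €123 billion: reserves +€123B, deposits +€123B.
Totals: Δreserves = −€677.5B, Δdeposits = −€677.5B.
Δrequired reserves = 10% × −€677.5B = −€67.75B.
Δexcess reserves = Δreserves − Δrequired = −€677.5B − (−€67.75B) = -€609.75 billion.

-€609.75 billion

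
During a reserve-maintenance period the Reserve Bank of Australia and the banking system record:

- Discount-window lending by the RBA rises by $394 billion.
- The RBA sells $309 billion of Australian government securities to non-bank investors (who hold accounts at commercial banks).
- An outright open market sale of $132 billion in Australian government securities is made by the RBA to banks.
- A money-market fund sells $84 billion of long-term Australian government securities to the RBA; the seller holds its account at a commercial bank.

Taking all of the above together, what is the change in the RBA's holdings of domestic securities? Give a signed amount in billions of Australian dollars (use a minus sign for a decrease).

RBA balance sheet:
  Assets:      Securities −$357B, Loans to banks +$394B
  Liabilities: Bank reserves +$37B
Commercial banking system:
  Assets:      Reserves at CB +$37B, Securities +$132B
  Liabilities: Checkable deposits −$225B, Borrowings from CB +$394B
So the change in the RBA's holdings of domestic securities is -$357 billion.

-$357 billion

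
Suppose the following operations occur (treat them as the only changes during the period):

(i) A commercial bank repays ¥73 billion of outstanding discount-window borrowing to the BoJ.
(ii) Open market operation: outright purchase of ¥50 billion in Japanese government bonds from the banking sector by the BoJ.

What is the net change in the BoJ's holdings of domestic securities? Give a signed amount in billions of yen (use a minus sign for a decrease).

BoJ balance sheet:
  Assets:      Securities +¥50B, Loans to banks −¥73B
  Liabilities: Bank reserves −¥23B
Commercial banking system:
  Assets:      Reserves at CB −¥23B, Securities −¥50B
  Liabilities: Borrowings from CB −¥73B
So the change in the BoJ's holdings of domestic securities is +¥50 billion.

+¥50 billion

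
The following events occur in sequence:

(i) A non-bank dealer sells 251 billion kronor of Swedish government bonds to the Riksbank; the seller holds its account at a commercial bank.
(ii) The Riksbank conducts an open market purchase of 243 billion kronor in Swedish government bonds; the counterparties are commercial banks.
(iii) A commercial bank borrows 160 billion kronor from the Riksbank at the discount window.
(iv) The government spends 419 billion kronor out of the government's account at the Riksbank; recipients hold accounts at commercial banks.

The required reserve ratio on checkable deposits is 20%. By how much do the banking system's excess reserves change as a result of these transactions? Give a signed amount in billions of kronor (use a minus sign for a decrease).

+939 billion

Asset purchase (from non-banks) 251 billion kronor: reserves +251B, deposits +251B.
OMO purchase (from banks) 243 billion kronor: reserves +243B, deposits 0.
Discount-window loan 160 billion kronor: reserves +160B, deposits 0.
Government spending 419 billion kronor: reserves +419B, deposits +419B.
Totals: Δreserves = +1073B, Δdeposits = +670B.
Δrequired reserves = 20% × +670B = +134B.
Δexcess reserves = Δreserves − Δrequired = +1073B − (+134B) = +939 billion.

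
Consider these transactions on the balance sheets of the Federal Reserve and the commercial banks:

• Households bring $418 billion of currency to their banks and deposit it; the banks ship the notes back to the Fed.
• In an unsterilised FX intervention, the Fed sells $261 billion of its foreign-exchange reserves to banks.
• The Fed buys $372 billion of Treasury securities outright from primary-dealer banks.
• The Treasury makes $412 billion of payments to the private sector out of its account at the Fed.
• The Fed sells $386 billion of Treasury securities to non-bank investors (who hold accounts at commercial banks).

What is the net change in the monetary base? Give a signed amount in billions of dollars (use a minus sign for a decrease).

Currency deposit $418 billion: just a shift between currency and reserves — both are base money → 0.
FX sale $261 billion: Fed balance sheet contracts → −$261B.
OMO purchase (from banks) $372 billion: Fed balance sheet expands → +$372B.
Government spending $412 billion: a non-base liability converts back to reserves → +$412B.
Asset sale (to non-banks) $386 billion: Fed balance sheet contracts → −$386B.
Net: 0 − 261 + 372 + 412 − 386 = +$137 billion.

+$137 billion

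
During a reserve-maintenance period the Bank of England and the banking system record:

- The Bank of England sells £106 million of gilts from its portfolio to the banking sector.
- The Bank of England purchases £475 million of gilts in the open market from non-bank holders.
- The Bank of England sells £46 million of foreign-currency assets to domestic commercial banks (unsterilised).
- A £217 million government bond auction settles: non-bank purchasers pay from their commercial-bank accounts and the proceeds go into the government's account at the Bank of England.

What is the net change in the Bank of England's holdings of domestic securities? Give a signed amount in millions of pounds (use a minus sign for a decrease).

OMO sale (to banks) £106 million: securities removed from the Bank of England's portfolio → −£106M.
Asset purchase (from non-banks) £475 million: securities added to the Bank of England's portfolio → +£475M.
FX sale £46 million: the Bank of England's securities portfolio is untouched → 0.
Government account inflow £217 million: the Bank of England's securities portfolio is untouched → 0.
Net: −106 + 475 + 0 + 0 = +£369 million.

+£369 million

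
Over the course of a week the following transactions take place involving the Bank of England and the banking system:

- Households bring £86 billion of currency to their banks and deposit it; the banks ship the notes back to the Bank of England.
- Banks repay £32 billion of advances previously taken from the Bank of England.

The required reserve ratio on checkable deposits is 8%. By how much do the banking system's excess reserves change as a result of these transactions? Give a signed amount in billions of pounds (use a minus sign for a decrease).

+£47.12 billion

Currency deposit £86 billion: reserves +£86B, deposits +£86B.
Discount-window repayment £32 billion: reserves −£32B, deposits 0.
Totals: Δreserves = +£54B, Δdeposits = +£86B.
Δrequired reserves = 8% × +£86B = +£6.88B.
Δexcess reserves = Δreserves − Δrequired = +£54B − (+£6.88B) = +£47.12 billion.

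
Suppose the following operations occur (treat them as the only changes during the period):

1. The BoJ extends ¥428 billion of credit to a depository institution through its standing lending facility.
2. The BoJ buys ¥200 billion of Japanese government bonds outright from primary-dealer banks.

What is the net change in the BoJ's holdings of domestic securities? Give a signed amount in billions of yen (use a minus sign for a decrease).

Discount-window loan ¥428 billion: the BoJ's securities portfolio is untouched → 0.
OMO purchase (from banks) ¥200 billion: securities added to the BoJ's portfolio → +¥200B.
Net: 0 + 200 = +¥200 billion.

+¥200 billion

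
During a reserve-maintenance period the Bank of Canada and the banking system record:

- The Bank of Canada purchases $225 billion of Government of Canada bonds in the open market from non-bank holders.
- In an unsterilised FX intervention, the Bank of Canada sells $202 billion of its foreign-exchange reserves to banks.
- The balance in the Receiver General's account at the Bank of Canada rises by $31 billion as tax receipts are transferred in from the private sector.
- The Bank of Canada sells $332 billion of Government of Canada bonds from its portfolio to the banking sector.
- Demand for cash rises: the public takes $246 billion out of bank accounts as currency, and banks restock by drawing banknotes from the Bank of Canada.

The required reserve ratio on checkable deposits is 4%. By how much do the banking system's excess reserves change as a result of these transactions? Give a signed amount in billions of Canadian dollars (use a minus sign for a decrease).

Asset purchase (from non-banks) $225 billion: reserves +$225B, deposits +$225B.
FX sale $202 billion: reserves −$202B, deposits 0.
Government account inflow $31 billion: reserves −$31B, deposits −$31B.
OMO sale (to banks) $332 billion: reserves −$332B, deposits 0.
Currency withdrawal $246 billion: reserves −$246B, deposits −$246B.
Totals: Δreserves = −$586B, Δdeposits = −$52B.
Δrequired reserves = 4% × −$52B = −$2.08B.
Δexcess reserves = Δreserves − Δrequired = −$586B − (−$2.08B) = -$583.92 billion.

-$583.92 billion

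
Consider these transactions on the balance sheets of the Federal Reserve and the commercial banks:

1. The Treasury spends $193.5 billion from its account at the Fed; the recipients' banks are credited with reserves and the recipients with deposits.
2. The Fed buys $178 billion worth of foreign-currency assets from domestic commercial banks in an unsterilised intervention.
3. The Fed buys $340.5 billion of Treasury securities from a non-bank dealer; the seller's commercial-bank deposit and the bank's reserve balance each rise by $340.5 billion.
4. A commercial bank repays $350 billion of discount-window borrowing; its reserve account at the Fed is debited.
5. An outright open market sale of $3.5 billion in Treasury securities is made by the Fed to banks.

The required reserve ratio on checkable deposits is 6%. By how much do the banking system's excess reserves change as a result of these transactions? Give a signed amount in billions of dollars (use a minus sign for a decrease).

Government spending $193.5 billion: reserves +$193.5B, deposits +$193.5B.
FX purchase $178 billion: reserves +$178B, deposits 0.
Asset purchase (from non-banks) $340.5 billion: reserves +$340.5B, deposits +$340.5B.
Discount-window repayment $350 billion: reserves −$350B, deposits 0.
OMO sale (to banks) $3.5 billion: reserves −$3.5B, deposits 0.
Totals: Δreserves = +$358.5B, Δdeposits = +$534B.
Δrequired reserves = 6% × +$534B = +$32.04B.
Δexcess reserves = Δreserves − Δrequired = +$358.5B − (+$32.04B) = +$326.46 billion.

+$326.46 billion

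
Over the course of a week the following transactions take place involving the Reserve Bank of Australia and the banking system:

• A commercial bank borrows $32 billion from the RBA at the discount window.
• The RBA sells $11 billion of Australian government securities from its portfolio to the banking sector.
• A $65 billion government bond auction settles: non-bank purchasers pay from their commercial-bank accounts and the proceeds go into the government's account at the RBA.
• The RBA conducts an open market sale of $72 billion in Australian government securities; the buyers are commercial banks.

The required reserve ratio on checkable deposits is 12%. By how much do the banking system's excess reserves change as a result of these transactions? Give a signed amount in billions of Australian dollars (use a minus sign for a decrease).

Discount-window loan $32 billion: reserves +$32B, deposits 0.
OMO sale (to banks) $11 billion: reserves −$11B, deposits 0.
Government account inflow $65 billion: reserves −$65B, deposits −$65B.
OMO sale (to banks) $72 billion: reserves −$72B, deposits 0.
Totals: Δreserves = −$116B, Δdeposits = −$65B.
Δrequired reserves = 12% × −$65B = −$7.8B.
Δexcess reserves = Δreserves − Δrequired = −$116B − (−$7.8B) = -$108.2 billion.

-$108.2 billion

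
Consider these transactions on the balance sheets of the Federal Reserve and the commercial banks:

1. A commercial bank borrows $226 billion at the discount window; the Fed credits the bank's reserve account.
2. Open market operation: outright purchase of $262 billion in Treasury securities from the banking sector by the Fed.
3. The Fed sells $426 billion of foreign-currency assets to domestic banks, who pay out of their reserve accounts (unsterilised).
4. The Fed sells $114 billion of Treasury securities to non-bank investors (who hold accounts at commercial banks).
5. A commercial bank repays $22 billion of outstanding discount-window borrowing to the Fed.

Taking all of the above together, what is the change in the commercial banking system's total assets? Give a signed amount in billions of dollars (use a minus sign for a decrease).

+$90 billion

Discount-window loan $226 billion: bank balance sheets expand → +$226B.
OMO purchase (from banks) $262 billion: just an asset swap on bank balance sheets → 0.
FX sale $426 billion: just an asset swap on bank balance sheets → 0.
Asset sale (to non-banks) $114 billion: bank balance sheets shrink → −$114B.
Discount-window repayment $22 billion: bank balance sheets shrink → −$22B.
Net: 226 + 0 + 0 − 114 − 22 = +$90 billion.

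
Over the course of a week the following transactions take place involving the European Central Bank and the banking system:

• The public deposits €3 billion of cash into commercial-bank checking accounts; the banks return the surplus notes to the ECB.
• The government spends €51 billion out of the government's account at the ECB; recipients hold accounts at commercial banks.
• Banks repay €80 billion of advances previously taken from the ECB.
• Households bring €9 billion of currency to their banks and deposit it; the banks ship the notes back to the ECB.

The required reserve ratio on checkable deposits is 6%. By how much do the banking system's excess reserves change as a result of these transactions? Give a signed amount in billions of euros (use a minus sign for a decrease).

Currency deposit €3 billion: reserves +€3B, deposits +€3B.
Government spending €51 billion: reserves +€51B, deposits +€51B.
Discount-window repayment €80 billion: reserves −€80B, deposits 0.
Currency deposit €9 billion: reserves +€9B, deposits +€9B.
Totals: Δreserves = −€17B, Δdeposits = +€63B.
Δrequired reserves = 6% × +€63B = +€3.78B.
Δexcess reserves = Δreserves − Δrequired = −€17B − (+€3.78B) = -€20.78 billion.

-€20.78 billion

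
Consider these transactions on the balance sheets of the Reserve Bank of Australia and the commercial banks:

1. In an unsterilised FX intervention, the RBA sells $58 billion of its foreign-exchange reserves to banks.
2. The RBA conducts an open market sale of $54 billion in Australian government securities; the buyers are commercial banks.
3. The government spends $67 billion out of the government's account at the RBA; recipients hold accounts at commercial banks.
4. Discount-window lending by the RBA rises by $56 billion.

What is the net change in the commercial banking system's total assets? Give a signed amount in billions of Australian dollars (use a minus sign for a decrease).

+$123 billion

FX sale $58 billion: just an asset swap on bank balance sheets → 0.
OMO sale (to banks) $54 billion: just an asset swap on bank balance sheets → 0.
Government spending $67 billion: bank balance sheets expand → +$67B.
Discount-window loan $56 billion: bank balance sheets expand → +$56B.
Net: 0 + 0 + 67 + 56 = +$123 billion.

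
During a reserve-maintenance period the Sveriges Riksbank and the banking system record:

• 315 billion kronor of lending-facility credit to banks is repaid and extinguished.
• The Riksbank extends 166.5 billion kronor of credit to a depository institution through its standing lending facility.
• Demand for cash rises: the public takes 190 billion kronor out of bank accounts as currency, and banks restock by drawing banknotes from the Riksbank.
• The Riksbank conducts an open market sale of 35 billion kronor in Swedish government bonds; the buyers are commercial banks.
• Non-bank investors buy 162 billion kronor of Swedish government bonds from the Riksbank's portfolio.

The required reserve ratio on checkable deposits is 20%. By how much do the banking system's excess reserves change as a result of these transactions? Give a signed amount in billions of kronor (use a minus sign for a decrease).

-465.1 billion

Discount-window repayment 315 billion kronor: reserves −315B, deposits 0.
Discount-window loan 166.5 billion kronor: reserves +166.5B, deposits 0.
Currency withdrawal 190 billion kronor: reserves −190B, deposits −190B.
OMO sale (to banks) 35 billion kronor: reserves −35B, deposits 0.
Asset sale (to non-banks) 162 billion kronor: reserves −162B, deposits −162B.
Totals: Δreserves = −535.5B, Δdeposits = −352B.
Δrequired reserves = 20% × −352B = −70.4B.
Δexcess reserves = Δreserves − Δrequired = −535.5B − (−70.4B) = -465.1 billion.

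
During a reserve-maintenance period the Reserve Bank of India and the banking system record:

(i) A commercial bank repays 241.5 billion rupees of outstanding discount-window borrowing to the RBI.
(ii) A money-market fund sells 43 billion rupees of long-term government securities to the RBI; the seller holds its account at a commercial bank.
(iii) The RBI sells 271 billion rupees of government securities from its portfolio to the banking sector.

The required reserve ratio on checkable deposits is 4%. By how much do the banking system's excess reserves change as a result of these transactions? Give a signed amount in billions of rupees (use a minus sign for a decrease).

-471.22 billion

Discount-window repayment 241.5 billion rupees: reserves −241.5B, deposits 0.
Asset purchase (from non-banks) 43 billion rupees: reserves +43B, deposits +43B.
OMO sale (to banks) 271 billion rupees: reserves −271B, deposits 0.
Totals: Δreserves = −469.5B, Δdeposits = +43B.
Δrequired reserves = 4% × +43B = +1.72B.
Δexcess reserves = Δreserves − Δrequired = −469.5B − (+1.72B) = -471.22 billion.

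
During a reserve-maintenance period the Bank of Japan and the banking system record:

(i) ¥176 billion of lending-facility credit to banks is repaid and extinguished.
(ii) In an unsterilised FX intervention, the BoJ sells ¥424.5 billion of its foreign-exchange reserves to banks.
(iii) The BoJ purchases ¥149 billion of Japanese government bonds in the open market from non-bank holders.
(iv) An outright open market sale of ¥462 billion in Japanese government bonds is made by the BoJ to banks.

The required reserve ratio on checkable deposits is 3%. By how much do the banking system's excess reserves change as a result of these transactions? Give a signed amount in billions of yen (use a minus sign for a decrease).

-¥917.97 billion

Discount-window repayment ¥176 billion: reserves −¥176B, deposits 0.
FX sale ¥424.5 billion: reserves −¥424.5B, deposits 0.
Asset purchase (from non-banks) ¥149 billion: reserves +¥149B, deposits +¥149B.
OMO sale (to banks) ¥462 billion: reserves −¥462B, deposits 0.
Totals: Δreserves = −¥913.5B, Δdeposits = +¥149B.
Δrequired reserves = 3% × +¥149B = +¥4.47B.
Δexcess reserves = Δreserves − Δrequired = −¥913.5B − (+¥4.47B) = -¥917.97 billion.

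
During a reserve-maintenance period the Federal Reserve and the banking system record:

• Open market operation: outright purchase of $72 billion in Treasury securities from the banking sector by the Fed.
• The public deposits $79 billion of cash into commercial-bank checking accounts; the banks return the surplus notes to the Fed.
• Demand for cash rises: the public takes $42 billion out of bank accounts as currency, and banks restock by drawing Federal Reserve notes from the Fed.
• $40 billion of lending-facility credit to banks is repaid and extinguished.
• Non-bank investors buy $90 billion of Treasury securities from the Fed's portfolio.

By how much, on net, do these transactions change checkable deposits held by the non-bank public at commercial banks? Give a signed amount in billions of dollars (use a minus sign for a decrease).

OMO purchase (from banks) $72 billion: the counterparty is a bank, so public deposits are unchanged → 0.
Currency deposit $79 billion: non-bank counterparties' bank balances rise → +$79B.
Currency withdrawal $42 billion: non-bank counterparties' bank balances fall → −$42B.
Discount-window repayment $40 billion: the counterparty is a bank, so public deposits are unchanged → 0.
Asset sale (to non-banks) $90 billion: non-bank counterparties' bank balances fall → −$90B.
Net: 0 + 79 − 42 + 0 − 90 = -$53 billion.

-$53 billion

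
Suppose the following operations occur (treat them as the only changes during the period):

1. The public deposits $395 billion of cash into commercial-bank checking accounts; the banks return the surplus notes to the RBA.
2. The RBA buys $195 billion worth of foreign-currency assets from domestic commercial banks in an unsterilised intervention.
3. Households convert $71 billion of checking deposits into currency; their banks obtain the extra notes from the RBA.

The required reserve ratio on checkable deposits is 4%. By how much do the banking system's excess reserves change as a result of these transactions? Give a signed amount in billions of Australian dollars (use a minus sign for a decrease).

+$506.04 billion

Currency deposit $395 billion: reserves +$395B, deposits +$395B.
FX purchase $195 billion: reserves +$195B, deposits 0.
Currency withdrawal $71 billion: reserves −$71B, deposits −$71B.
Totals: Δreserves = +$519B, Δdeposits = +$324B.
Δrequired reserves = 4% × +$324B = +$12.96B.
Δexcess reserves = Δreserves − Δrequired = +$519B − (+$12.96B) = +$506.04 billion.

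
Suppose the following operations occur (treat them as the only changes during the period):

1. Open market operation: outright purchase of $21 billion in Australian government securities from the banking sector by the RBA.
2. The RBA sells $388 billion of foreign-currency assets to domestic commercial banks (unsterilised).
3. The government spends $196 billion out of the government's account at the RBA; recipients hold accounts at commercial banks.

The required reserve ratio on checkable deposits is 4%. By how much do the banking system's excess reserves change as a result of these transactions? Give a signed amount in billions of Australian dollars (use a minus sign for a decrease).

OMO purchase (from banks) $21 billion: reserves +$21B, deposits 0.
FX sale $388 billion: reserves −$388B, deposits 0.
Government spending $196 billion: reserves +$196B, deposits +$196B.
Totals: Δreserves = −$171B, Δdeposits = +$196B.
Δrequired reserves = 4% × +$196B = +$7.84B.
Δexcess reserves = Δreserves − Δrequired = −$171B − (+$7.84B) = -$178.84 billion.

-$178.84 billion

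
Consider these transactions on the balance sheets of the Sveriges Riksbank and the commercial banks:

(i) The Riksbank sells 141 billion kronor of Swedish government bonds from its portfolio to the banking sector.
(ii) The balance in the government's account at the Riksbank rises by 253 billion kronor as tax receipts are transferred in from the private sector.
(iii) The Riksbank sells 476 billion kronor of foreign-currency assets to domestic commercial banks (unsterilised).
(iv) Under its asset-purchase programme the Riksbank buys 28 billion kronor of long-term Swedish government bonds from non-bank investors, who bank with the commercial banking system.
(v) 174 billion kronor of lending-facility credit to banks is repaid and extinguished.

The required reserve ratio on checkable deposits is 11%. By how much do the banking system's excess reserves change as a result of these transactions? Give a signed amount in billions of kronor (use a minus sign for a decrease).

OMO sale (to banks) 141 billion kronor: reserves −141B, deposits 0.
Government account inflow 253 billion kronor: reserves −253B, deposits −253B.
FX sale 476 billion kronor: reserves −476B, deposits 0.
Asset purchase (from non-banks) 28 billion kronor: reserves +28B, deposits +28B.
Discount-window repayment 174 billion kronor: reserves −174B, deposits 0.
Totals: Δreserves = −1016B, Δdeposits = −225B.
Δrequired reserves = 11% × −225B = −24.75B.
Δexcess reserves = Δreserves − Δrequired = −1016B − (−24.75B) = -991.25 billion.

-991.25 billion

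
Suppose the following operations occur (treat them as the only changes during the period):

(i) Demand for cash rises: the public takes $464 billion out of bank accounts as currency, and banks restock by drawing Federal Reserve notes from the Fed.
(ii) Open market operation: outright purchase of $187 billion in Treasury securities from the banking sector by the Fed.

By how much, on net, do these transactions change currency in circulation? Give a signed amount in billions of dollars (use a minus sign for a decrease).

Currency withdrawal $464 billion: notes leave the central bank → +$464B.
OMO purchase (from banks) $187 billion: no currency enters or leaves circulation → 0.
Net: 464 + 0 = +$464 billion.

+$464 billion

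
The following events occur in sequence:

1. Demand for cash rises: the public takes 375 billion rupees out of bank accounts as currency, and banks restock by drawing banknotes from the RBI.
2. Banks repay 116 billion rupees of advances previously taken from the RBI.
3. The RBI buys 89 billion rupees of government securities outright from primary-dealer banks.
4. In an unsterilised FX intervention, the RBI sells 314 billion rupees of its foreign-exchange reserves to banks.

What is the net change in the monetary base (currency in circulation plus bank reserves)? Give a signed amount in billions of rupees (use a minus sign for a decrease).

-341 billion

Currency withdrawal 375 billion rupees: just a shift between currency and reserves — both are base money → 0.
Discount-window repayment 116 billion rupees: RBI balance sheet contracts → −116B.
OMO purchase (from banks) 89 billion rupees: RBI balance sheet expands → +89B.
FX sale 314 billion rupees: RBI balance sheet contracts → −314B.
Net: 0 − 116 + 89 − 314 = -341 billion.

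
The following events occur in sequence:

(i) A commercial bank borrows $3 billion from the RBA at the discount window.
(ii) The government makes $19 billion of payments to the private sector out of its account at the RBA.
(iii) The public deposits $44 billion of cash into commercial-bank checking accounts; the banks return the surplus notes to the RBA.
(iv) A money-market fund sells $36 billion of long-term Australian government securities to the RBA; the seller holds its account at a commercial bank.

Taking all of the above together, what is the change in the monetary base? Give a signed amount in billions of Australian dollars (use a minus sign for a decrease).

+$58 billion

RBA balance sheet:
  Assets:      Securities +$36B, Loans to banks +$3B
  Liabilities: Bank reserves +$102B, Currency in circulation −$44B, Government deposits −$19B
Commercial banking system:
  Assets:      Reserves at CB +$102B
  Liabilities: Checkable deposits +$99B, Borrowings from CB +$3B
Monetary base = currency + reserves: −$44B + (+$102B) = +$58 billion.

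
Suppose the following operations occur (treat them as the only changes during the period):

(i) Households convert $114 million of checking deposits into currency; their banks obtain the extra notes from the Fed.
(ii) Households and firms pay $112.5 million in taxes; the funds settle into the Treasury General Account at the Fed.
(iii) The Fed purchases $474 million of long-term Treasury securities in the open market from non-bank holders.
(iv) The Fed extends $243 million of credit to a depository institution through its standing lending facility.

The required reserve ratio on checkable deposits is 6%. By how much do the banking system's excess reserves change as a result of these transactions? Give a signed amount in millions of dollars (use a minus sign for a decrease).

Currency withdrawal $114 million: reserves −$114M, deposits −$114M.
Government account inflow $112.5 million: reserves −$112.5M, deposits −$112.5M.
Asset purchase (from non-banks) $474 million: reserves +$474M, deposits +$474M.
Discount-window loan $243 million: reserves +$243M, deposits 0.
Totals: Δreserves = +$490.5M, Δdeposits = +$247.5M.
Δrequired reserves = 6% × +$247.5M = +$14.85M.
Δexcess reserves = Δreserves − Δrequired = +$490.5M − (+$14.85M) = +$475.65 million.

+$475.65 million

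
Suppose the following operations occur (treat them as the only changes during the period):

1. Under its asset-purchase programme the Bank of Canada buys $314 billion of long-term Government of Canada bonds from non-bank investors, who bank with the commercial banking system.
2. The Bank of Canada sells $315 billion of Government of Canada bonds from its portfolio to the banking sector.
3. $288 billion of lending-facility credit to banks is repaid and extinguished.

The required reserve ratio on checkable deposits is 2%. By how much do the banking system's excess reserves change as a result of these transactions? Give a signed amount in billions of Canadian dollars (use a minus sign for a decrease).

Asset purchase (from non-banks) $314 billion: reserves +$314B, deposits +$314B.
OMO sale (to banks) $315 billion: reserves −$315B, deposits 0.
Discount-window repayment $288 billion: reserves −$288B, deposits 0.
Totals: Δreserves = −$289B, Δdeposits = +$314B.
Δrequired reserves = 2% × +$314B = +$6.28B.
Δexcess reserves = Δreserves − Δrequired = −$289B − (+$6.28B) = -$295.28 billion.

-$295.28 billion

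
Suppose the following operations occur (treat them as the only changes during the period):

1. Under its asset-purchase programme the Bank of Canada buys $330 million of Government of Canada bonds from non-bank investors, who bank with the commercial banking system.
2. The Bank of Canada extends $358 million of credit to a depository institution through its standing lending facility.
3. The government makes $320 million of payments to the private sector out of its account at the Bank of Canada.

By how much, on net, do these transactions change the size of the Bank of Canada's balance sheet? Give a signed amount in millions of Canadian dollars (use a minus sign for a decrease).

+$688 million

Bank of Canada balance sheet:
  Assets:      Securities +$330M, Loans to banks +$358M
  Liabilities: Bank reserves +$1008M, Government deposits −$320M
Change in total Bank of Canada assets = +$688 million.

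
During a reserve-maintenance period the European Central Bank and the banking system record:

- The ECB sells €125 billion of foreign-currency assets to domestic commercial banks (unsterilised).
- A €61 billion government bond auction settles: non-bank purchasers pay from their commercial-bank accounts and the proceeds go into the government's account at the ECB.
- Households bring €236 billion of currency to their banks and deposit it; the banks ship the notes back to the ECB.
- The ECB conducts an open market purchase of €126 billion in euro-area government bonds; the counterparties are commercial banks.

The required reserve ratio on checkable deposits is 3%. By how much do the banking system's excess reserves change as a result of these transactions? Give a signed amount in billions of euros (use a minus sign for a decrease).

FX sale €125 billion: reserves −€125B, deposits 0.
Government account inflow €61 billion: reserves −€61B, deposits −€61B.
Currency deposit €236 billion: reserves +€236B, deposits +€236B.
OMO purchase (from banks) €126 billion: reserves +€126B, deposits 0.
Totals: Δreserves = +€176B, Δdeposits = +€175B.
Δrequired reserves = 3% × +€175B = +€5.25B.
Δexcess reserves = Δreserves − Δrequired = +€176B − (+€5.25B) = +€170.75 billion.

+€170.75 billion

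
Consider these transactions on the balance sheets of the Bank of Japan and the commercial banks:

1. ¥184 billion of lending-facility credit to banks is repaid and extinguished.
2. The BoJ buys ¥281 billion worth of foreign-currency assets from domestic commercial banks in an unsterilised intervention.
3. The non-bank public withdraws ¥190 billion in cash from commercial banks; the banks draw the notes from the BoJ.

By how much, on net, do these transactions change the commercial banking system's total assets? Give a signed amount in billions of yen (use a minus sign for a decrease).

BoJ balance sheet:
  Assets:      Loans to banks −¥184B, Foreign assets +¥281B
  Liabilities: Bank reserves −¥93B, Currency in circulation +¥190B
Commercial banking system:
  Assets:      Reserves at CB −¥93B, Foreign assets −¥281B
  Liabilities: Checkable deposits −¥190B, Borrowings from CB −¥184B
Change in total bank assets = -¥374 billion.

-¥374 billion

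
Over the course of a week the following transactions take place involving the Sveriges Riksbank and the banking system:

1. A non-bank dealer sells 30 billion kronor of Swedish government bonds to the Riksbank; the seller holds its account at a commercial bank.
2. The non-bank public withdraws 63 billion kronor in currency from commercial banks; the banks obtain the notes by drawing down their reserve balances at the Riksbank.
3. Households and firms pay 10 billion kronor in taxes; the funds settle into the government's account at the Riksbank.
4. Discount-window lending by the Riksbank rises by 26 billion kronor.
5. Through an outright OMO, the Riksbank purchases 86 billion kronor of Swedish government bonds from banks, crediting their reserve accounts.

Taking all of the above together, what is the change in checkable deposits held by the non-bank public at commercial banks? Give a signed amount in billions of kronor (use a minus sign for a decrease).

-43 billion

Asset purchase (from non-banks) 30 billion kronor: non-bank counterparties' bank balances rise → +30B.
Currency withdrawal 63 billion kronor: non-bank counterparties' bank balances fall → −63B.
Government account inflow 10 billion kronor: non-bank counterparties' bank balances fall → −10B.
Discount-window loan 26 billion kronor: the counterparty is a bank, so public deposits are unchanged → 0.
OMO purchase (from banks) 86 billion kronor: the counterparty is a bank, so public deposits are unchanged → 0.
Net: 30 − 63 − 10 + 0 + 0 = -43 billion.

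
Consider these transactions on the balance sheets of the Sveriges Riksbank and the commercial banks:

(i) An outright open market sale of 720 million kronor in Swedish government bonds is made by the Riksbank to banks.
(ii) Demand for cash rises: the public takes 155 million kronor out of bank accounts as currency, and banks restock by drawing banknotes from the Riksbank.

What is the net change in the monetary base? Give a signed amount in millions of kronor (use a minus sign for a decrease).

-720 million

Riksbank balance sheet:
  Assets:      Securities −720M
  Liabilities: Bank reserves −875M, Currency in circulation +155M
Commercial banking system:
  Assets:      Reserves at CB −875M, Securities +720M
  Liabilities: Checkable deposits −155M
Monetary base = currency + reserves: +155M + (−875M) = -720 million.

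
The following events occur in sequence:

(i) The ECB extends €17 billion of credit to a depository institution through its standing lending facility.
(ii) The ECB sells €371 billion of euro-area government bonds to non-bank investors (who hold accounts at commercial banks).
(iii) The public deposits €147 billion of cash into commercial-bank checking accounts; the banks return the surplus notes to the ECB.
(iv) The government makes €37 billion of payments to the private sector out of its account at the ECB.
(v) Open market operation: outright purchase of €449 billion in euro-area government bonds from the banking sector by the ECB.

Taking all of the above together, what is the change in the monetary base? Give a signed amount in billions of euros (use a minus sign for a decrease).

+€132 billion

Discount-window loan €17 billion: ECB balance sheet expands → +€17B.
Asset sale (to non-banks) €371 billion: ECB balance sheet contracts → −€371B.
Currency deposit €147 billion: just a shift between currency and reserves — both are base money → 0.
Government spending €37 billion: a non-base liability converts back to reserves → +€37B.
OMO purchase (from banks) €449 billion: ECB balance sheet expands → +€449B.
Net: 17 − 371 + 0 + 37 + 449 = +€132 billion.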